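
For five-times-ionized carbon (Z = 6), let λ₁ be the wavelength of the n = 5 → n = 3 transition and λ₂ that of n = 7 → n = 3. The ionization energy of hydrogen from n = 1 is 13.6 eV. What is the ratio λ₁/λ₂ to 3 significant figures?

λ ∝ 1/ΔE ∝ 1/(1/n_f² − 1/n_i²), and the Z² and hc factors cancel in the ratio.
λ₁/λ₂ = (1/3² − 1/7²)/(1/3² − 1/5²) = 0.09070/0.07111 = 1.28.

1.28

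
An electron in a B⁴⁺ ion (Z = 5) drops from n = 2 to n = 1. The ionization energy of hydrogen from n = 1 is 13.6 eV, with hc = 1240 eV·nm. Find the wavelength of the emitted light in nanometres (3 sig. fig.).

4.86 nm

For Z = 5 the level energies scale as Z², so the effective Rydberg energy is 13.6 × 25 = 340.0 eV.
ΔE = 340.0 × (1/1² − 1/2²) = 340.0 × 0.7500 = 255.0 eV.
λ = hc/ΔE = 1240 / 255.0 = 4.86 nm.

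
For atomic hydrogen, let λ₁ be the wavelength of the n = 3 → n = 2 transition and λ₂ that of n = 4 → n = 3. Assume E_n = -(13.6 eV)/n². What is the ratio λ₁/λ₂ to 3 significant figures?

λ ∝ 1/ΔE ∝ 1/(1/n_f² − 1/n_i²), and the Z² and hc factors cancel in the ratio.
λ₁/λ₂ = (1/3² − 1/4²)/(1/2² − 1/3²) = 0.04861/0.1389 = 0.350.

0.350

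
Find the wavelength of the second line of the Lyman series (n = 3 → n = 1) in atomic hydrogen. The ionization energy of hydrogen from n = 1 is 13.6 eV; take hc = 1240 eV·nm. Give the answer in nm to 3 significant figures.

The Lyman series terminates on n_f = 1; the second line has n_i = 1+2 = 3.
ΔE = 13.60 × (1/1² − 1/3²) = 12.09 eV.
λ = 1240 / 12.09 = 103 nm.

103 nm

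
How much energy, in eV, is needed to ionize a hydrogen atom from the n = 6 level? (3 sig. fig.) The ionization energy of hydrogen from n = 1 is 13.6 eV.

0.378 eV

E_6 = −13.60/36 = −0.378 eV, so ionization (to E = 0) requires 0.378 eV.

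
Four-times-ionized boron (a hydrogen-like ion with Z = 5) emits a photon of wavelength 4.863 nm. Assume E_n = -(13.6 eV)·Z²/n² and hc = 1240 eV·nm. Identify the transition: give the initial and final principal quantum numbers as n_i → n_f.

n_i = 2, n_f = 1

The photon energy is ΔE = hc/λ = 1240 / 4.863 = 255.0 eV.
With Z = 5, ΔE = 340.0 × (1/n_f² − 1/n_i²), so 1/n_f² − 1/n_i² = 0.7500.
Trying n_f = 1 gives 1/n_i² = 0.2500, i.e. n_i ≈ 2; this pair matches.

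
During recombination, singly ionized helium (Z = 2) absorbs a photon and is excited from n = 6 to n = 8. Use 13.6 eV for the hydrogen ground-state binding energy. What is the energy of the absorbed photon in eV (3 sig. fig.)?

The Bohr energies scale as Z², so for Z = 2: E_n = −54.40/n² eV.
E_8 = −54.40/64 = −0.8500 eV and E_6 = −54.40/36 = −1.511 eV.
The photon energy is |E_8 − E_6| = 0.661 eV.

0.661 eV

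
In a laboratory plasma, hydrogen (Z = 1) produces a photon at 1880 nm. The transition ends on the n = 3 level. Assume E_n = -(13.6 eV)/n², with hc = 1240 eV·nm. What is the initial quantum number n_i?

The photon energy is ΔE = hc/λ = 1240 / 1880 = 0.6596 eV.
With Z = 1, ΔE = 13.60 × (1/n_f² − 1/n_i²), so 1/n_f² − 1/n_i² = 0.04850.
With n_f = 3: 1/n_i² = 1/9 − 0.04850 = 0.06261, so n_i ≈ 4.00.

n_i = 4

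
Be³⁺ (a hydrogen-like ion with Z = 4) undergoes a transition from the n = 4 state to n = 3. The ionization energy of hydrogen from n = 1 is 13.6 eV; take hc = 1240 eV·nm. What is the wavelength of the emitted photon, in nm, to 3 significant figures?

117 nm

For Z = 4 the level energies scale as Z², so the effective Rydberg energy is 13.6 × 16 = 217.6 eV.
ΔE = 217.6 × (1/3² − 1/4²) = 217.6 × 0.04861 = 10.58 eV.
λ = hc/ΔE = 1240 / 10.58 = 117 nm.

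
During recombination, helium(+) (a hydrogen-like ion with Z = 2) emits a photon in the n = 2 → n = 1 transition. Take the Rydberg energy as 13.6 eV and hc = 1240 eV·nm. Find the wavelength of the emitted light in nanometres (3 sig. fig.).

For Z = 2 the level energies scale as Z², so the effective Rydberg energy is 13.6 × 4 = 54.40 eV.
ΔE = 54.40 × (1/1² − 1/2²) = 54.40 × 0.7500 = 40.80 eV.
λ = hc/ΔE = 1240 / 40.80 = 30.4 nm.

30.4 nm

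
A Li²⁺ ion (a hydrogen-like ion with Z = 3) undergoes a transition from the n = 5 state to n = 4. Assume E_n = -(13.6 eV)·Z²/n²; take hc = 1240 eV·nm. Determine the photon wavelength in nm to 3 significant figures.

450 nm

For Z = 3 the level energies scale as Z², so the effective Rydberg energy is 13.6 × 9 = 122.4 eV.
ΔE = 122.4 × (1/4² − 1/5²) = 122.4 × 0.02250 = 2.754 eV.
λ = hc/ΔE = 1240 / 2.754 = 450 nm.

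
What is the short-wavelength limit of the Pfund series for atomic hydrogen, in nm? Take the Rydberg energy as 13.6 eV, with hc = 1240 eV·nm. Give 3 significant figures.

The Pfund series has lower level n_f = 5; the series limit corresponds to n_i → ∞.
ΔE_max = 13.6 × 1 / 5² = 0.5440 eV.
λ_min = 1240 / 0.5440 = 2280 nm.

2280 nm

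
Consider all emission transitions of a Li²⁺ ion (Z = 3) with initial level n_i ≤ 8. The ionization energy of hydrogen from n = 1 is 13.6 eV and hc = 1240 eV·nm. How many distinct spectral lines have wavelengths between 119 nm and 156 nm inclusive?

Enumerate all n_i → n_f pairs with 1 ≤ n_f < n_i ≤ 8 and compute λ = 1240 / [13.6·9·(1/n_f² − 1/n_i²)].
Lines falling in [119, 156] nm: 6→3 (121.6 nm), 5→3 (142.5 nm).

2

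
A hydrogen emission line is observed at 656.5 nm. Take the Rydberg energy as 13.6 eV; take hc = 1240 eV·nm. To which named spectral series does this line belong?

Balmer

ΔE = 1240/656.5 = 1.889 eV.
This matches 13.6 × (1/2² − 1/3²), so n_f = 2: the Balmer series.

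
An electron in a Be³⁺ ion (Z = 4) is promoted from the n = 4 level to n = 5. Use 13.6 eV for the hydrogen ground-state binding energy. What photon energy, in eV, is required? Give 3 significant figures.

4.90 eV

The Bohr energies scale as Z², so for Z = 4: E_n = −217.6/n² eV.
E_5 = −217.6/25 = −8.704 eV and E_4 = −217.6/16 = −13.60 eV.
The photon energy is |E_5 − E_4| = 4.90 eV.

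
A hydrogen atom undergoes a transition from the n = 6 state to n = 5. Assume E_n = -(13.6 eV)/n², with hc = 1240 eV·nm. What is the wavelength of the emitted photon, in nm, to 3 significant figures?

7460 nm

ΔE = 13.60 × (1/5² − 1/6²) = 13.60 × 0.01222 = 0.1662 eV.
λ = hc/ΔE = 1240 / 0.1662 = 7460 nm.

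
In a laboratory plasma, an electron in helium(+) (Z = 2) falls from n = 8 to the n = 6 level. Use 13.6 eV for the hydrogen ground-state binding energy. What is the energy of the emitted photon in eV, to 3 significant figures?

The Bohr energies scale as Z², so for Z = 2: E_n = −54.40/n² eV.
E_8 = −54.40/64 = −0.8500 eV and E_6 = −54.40/36 = −1.511 eV.
The photon energy is |E_8 − E_6| = 0.661 eV.

0.661 eV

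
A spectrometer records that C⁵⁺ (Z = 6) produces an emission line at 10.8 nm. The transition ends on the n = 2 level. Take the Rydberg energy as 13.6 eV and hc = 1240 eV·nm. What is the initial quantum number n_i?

The photon energy is ΔE = hc/λ = 1240 / 10.8 = 114.8 eV.
With Z = 6, ΔE = 489.6 × (1/n_f² − 1/n_i²), so 1/n_f² − 1/n_i² = 0.2345.
With n_f = 2: 1/n_i² = 1/4 − 0.2345 = 0.01549, so n_i ≈ 8.03.

n_i = 8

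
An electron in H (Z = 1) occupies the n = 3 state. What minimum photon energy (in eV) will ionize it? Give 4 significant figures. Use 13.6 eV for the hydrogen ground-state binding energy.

E_3 = −13.60/9 = −1.511 eV, so ionization (to E = 0) requires 1.511 eV.

1.511 eV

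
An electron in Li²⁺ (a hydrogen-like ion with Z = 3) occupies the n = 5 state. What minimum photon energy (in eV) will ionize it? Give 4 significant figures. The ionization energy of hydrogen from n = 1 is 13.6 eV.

E_n = −13.6 Z²/n² = −122.4/n² eV for Z = 3.
E_5 = −122.4/25 = −4.896 eV, so ionization (to E = 0) requires 4.896 eV.

4.896 eV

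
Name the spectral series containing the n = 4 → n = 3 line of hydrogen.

Paschen

The series is set by the lower level: n_f = 3 is the Paschen series.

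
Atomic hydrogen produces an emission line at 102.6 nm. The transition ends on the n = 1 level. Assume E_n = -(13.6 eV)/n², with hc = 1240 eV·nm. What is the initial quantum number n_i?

n_i = 3

The photon energy is ΔE = hc/λ = 1240 / 102.6 = 12.09 eV.
With Z = 1, ΔE = 13.60 × (1/n_f² − 1/n_i²), so 1/n_f² − 1/n_i² = 0.8887.
With n_f = 1: 1/n_i² = 1/1 − 0.8887 = 0.1113, so n_i ≈ 3.00.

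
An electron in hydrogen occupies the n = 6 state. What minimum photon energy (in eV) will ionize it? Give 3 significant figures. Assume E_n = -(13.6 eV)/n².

E_6 = −13.60/36 = −0.378 eV, so ionization (to E = 0) requires 0.378 eV.

0.378 eV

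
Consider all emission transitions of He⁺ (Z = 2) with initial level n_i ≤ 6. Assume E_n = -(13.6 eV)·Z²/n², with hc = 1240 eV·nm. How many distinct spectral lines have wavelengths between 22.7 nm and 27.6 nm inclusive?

4

Enumerate all n_i → n_f pairs with 1 ≤ n_f < n_i ≤ 6 and compute λ = 1240 / [13.6·4·(1/n_f² − 1/n_i²)].
Lines falling in [22.7, 27.6] nm: 6→1 (23.45 nm), 5→1 (23.74 nm), 4→1 (24.31 nm), 3→1 (25.64 nm).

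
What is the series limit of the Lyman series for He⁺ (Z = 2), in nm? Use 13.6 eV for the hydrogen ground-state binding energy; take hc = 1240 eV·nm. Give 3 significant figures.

22.8 nm

The Lyman series has lower level n_f = 1; the series limit corresponds to n_i → ∞.
ΔE_max = 13.6 × 4 / 1² = 54.40 eV.
λ_min = 1240 / 54.40 = 22.8 nm.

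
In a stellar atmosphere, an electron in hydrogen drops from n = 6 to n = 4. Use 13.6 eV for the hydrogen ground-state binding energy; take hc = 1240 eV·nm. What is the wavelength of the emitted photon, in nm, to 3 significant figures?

ΔE = 13.60 × (1/4² − 1/6²) = 13.60 × 0.03472 = 0.4722 eV.
λ = hc/ΔE = 1240 / 0.4722 = 2630 nm.

2630 nm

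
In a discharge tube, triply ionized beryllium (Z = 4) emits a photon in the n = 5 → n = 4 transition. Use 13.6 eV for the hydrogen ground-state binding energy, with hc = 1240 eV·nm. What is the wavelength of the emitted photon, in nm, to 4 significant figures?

For Z = 4 the level energies scale as Z², so the effective Rydberg energy is 13.6 × 16 = 217.6 eV.
ΔE = 217.6 × (1/4² − 1/5²) = 217.6 × 0.02250 = 4.896 eV.
λ = hc/ΔE = 1240 / 4.896 = 253.3 nm.

253.3 nm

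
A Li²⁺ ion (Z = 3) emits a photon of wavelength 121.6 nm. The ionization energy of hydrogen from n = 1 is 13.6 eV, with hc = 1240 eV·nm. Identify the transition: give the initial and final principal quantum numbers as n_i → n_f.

n_i = 6, n_f = 3

The photon energy is ΔE = hc/λ = 1240 / 121.6 = 10.20 eV.
With Z = 3, ΔE = 122.4 × (1/n_f² − 1/n_i²), so 1/n_f² − 1/n_i² = 0.08331.
Trying n_f = 3 gives 1/n_i² = 0.02780, i.e. n_i ≈ 6; this pair matches.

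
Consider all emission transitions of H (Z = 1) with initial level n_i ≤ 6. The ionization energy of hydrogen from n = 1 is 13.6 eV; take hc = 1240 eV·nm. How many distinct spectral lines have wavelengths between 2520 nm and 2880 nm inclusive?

Enumerate all n_i → n_f pairs with 1 ≤ n_f < n_i ≤ 6 and compute λ = 1240 / [13.6·1·(1/n_f² − 1/n_i²)].
Lines falling in [2520, 2880] nm: 6→4 (2626 nm).

1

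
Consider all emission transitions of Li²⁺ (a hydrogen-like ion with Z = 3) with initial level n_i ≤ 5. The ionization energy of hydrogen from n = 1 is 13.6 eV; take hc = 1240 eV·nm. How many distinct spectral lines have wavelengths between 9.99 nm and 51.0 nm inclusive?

5

Enumerate all n_i → n_f pairs with 1 ≤ n_f < n_i ≤ 5 and compute λ = 1240 / [13.6·9·(1/n_f² − 1/n_i²)].
Lines falling in [9.99, 51.0] nm: 5→1 (10.55 nm), 4→1 (10.81 nm), 3→1 (11.40 nm), 2→1 (13.51 nm), 5→2 (48.24 nm).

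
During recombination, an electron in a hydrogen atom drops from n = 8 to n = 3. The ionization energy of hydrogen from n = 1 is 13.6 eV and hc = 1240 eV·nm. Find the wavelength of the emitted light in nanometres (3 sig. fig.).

955 nm

ΔE = 13.60 × (1/3² − 1/8²) = 13.60 × 0.09549 = 1.299 eV.
λ = hc/ΔE = 1240 / 1.299 = 955 nm.
This line belongs to the Paschen series.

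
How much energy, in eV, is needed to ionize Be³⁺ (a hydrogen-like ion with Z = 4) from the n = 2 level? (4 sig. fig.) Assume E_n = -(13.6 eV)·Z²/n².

E_n = −13.6 Z²/n² = −217.6/n² eV for Z = 4.
E_2 = −217.6/4 = −54.40 eV, so ionization (to E = 0) requires 54.40 eV.

54.40 eV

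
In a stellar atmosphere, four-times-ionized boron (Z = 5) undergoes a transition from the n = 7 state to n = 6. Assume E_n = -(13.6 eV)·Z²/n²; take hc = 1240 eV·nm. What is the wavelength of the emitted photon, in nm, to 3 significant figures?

For Z = 5 the level energies scale as Z², so the effective Rydberg energy is 13.6 × 25 = 340.0 eV.
ΔE = 340.0 × (1/6² − 1/7²) = 340.0 × 0.007370 = 2.506 eV.
λ = hc/ΔE = 1240 / 2.506 = 495 nm.

495 nm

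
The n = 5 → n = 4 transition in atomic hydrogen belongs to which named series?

The series is set by the lower level: n_f = 4 is the Brackett series.

Brackett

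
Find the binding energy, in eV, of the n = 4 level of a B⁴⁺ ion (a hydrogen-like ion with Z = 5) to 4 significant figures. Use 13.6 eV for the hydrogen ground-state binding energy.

E_n = −13.6 Z²/n² = −340.0/n² eV for Z = 5.
E_4 = −340.0/16 = −21.25 eV, so ionization (to E = 0) requires 21.25 eV.

21.25 eV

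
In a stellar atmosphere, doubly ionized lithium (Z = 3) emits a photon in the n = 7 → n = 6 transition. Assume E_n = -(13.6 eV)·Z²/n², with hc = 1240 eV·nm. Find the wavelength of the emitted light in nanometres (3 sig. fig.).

For Z = 3 the level energies scale as Z², so the effective Rydberg energy is 13.6 × 9 = 122.4 eV.
ΔE = 122.4 × (1/6² − 1/7²) = 122.4 × 0.007370 = 0.9020 eV.
λ = hc/ΔE = 1240 / 0.9020 = 1370 nm.

1370 nm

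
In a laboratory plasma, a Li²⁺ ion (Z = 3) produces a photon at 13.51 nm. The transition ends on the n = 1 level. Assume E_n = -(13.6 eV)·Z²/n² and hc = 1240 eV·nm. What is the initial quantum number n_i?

The photon energy is ΔE = hc/λ = 1240 / 13.51 = 91.78 eV.
With Z = 3, ΔE = 122.4 × (1/n_f² − 1/n_i²), so 1/n_f² − 1/n_i² = 0.7499.
With n_f = 1: 1/n_i² = 1/1 − 0.7499 = 0.2501, so n_i ≈ 2.00.

n_i = 2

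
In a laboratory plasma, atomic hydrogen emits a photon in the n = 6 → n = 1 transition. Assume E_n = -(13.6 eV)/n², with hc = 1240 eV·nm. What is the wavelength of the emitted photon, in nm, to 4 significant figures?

ΔE = 13.60 × (1/1² − 1/6²) = 13.60 × 0.9722 = 13.22 eV.
λ = hc/ΔE = 1240 / 13.22 = 93.78 nm.

93.78 nm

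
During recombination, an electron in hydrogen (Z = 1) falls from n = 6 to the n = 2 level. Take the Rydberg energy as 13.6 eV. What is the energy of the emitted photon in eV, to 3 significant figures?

3.02 eV

E_6 = −13.60/36 = −0.3778 eV and E_2 = −13.60/4 = −3.400 eV.
The photon energy is |E_6 − E_2| = 3.02 eV.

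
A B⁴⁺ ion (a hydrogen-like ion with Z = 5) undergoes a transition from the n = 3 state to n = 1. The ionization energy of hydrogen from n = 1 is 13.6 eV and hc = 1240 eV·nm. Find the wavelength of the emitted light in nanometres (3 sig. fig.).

4.10 nm

For Z = 5 the level energies scale as Z², so the effective Rydberg energy is 13.6 × 25 = 340.0 eV.
ΔE = 340.0 × (1/1² − 1/3²) = 340.0 × 0.8889 = 302.2 eV.
λ = hc/ΔE = 1240 / 302.2 = 4.10 nm.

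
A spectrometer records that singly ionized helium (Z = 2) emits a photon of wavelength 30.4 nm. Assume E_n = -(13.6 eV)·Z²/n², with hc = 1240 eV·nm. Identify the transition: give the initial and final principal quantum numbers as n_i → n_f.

n_i = 2, n_f = 1

The photon energy is ΔE = hc/λ = 1240 / 30.4 = 40.79 eV.
With Z = 2, ΔE = 54.40 × (1/n_f² − 1/n_i²), so 1/n_f² − 1/n_i² = 0.7498.
Trying n_f = 1 gives 1/n_i² = 0.2502, i.e. n_i ≈ 2; this pair matches.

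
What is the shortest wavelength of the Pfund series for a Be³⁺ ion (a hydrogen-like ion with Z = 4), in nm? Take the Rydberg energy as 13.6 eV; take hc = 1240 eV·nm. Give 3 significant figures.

The Pfund series has lower level n_f = 5; the series limit corresponds to n_i → ∞.
ΔE_max = 13.6 × 16 / 5² = 8.704 eV.
λ_min = 1240 / 8.704 = 142 nm.

142 nm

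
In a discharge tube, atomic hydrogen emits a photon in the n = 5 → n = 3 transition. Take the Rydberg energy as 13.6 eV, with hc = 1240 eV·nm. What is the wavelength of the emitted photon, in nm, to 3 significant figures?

ΔE = 13.60 × (1/3² − 1/5²) = 13.60 × 0.07111 = 0.9671 eV.
λ = hc/ΔE = 1240 / 0.9671 = 1280 nm.

1280 nm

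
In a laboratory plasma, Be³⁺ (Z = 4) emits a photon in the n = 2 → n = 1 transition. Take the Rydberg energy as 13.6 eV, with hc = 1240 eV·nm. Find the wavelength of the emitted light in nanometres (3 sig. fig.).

For Z = 4 the level energies scale as Z², so the effective Rydberg energy is 13.6 × 16 = 217.6 eV.
ΔE = 217.6 × (1/1² − 1/2²) = 217.6 × 0.7500 = 163.2 eV.
λ = hc/ΔE = 1240 / 163.2 = 7.60 nm.

7.60 nm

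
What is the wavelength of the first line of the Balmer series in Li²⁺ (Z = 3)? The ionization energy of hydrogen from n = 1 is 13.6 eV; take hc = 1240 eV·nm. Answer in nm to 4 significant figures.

72.94 nm

The Balmer series terminates on n_f = 2; the first line has n_i = 2+1 = 3.
ΔE = 122.4 × (1/2² − 1/3²) = 17.00 eV.
λ = 1240 / 17.00 = 72.94 nm.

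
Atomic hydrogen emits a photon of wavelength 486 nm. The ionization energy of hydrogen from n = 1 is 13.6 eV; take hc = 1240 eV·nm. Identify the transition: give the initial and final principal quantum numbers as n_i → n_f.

n_i = 4, n_f = 2

The photon energy is ΔE = hc/λ = 1240 / 486 = 2.551 eV.
With Z = 1, ΔE = 13.60 × (1/n_f² − 1/n_i²), so 1/n_f² − 1/n_i² = 0.1876.
Trying n_f = 2 gives 1/n_i² = 0.06239, i.e. n_i ≈ 4; this pair matches.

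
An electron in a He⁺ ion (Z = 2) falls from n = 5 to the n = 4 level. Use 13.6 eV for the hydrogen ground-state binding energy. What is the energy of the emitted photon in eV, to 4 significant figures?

1.224 eV

The Bohr energies scale as Z², so for Z = 2: E_n = −54.40/n² eV.
E_5 = −54.40/25 = −2.176 eV and E_4 = −54.40/16 = −3.400 eV.
The photon energy is |E_5 − E_4| = 1.224 eV.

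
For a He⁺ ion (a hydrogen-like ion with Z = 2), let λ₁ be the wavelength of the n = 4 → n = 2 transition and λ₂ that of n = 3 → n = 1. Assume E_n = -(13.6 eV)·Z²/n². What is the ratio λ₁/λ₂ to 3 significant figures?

4.74

λ ∝ 1/ΔE ∝ 1/(1/n_f² − 1/n_i²), and the Z² and hc factors cancel in the ratio.
λ₁/λ₂ = (1/1² − 1/3²)/(1/2² − 1/4²) = 0.8889/0.1875 = 4.74.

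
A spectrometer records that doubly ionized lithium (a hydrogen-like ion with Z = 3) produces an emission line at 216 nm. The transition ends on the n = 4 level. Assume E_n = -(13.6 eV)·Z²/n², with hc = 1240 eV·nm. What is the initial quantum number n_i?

The photon energy is ΔE = hc/λ = 1240 / 216 = 5.741 eV.
With Z = 3, ΔE = 122.4 × (1/n_f² − 1/n_i²), so 1/n_f² − 1/n_i² = 0.04690.
With n_f = 4: 1/n_i² = 1/16 − 0.04690 = 0.01560, so n_i ≈ 8.01.

n_i = 8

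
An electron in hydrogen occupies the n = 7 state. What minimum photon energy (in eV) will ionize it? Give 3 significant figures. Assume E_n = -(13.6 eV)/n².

0.278 eV

E_7 = −13.60/49 = −0.278 eV, so ionization (to E = 0) requires 0.278 eV.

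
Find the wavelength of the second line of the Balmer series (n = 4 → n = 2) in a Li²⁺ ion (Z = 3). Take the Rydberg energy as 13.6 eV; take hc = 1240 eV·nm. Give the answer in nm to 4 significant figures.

54.03 nm

The Balmer series terminates on n_f = 2; the second line has n_i = 2+2 = 4.
ΔE = 122.4 × (1/2² − 1/4²) = 22.95 eV.
λ = 1240 / 22.95 = 54.03 nm.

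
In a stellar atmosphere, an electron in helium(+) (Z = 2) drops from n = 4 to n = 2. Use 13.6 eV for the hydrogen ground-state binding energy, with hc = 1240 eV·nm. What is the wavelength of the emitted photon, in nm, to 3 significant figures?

122 nm

For Z = 2 the level energies scale as Z², so the effective Rydberg energy is 13.6 × 4 = 54.40 eV.
ΔE = 54.40 × (1/2² − 1/4²) = 54.40 × 0.1875 = 10.20 eV.
λ = hc/ΔE = 1240 / 10.20 = 122 nm.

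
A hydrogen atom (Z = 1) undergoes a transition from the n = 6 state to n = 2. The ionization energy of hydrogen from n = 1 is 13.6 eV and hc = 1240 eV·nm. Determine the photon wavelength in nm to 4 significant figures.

ΔE = 13.60 × (1/2² − 1/6²) = 13.60 × 0.2222 = 3.022 eV.
λ = hc/ΔE = 1240 / 3.022 = 410.3 nm.

410.3 nm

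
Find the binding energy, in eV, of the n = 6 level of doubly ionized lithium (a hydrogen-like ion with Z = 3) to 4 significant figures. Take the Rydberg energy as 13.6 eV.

3.400 eV

E_n = −13.6 Z²/n² = −122.4/n² eV for Z = 3.
E_6 = −122.4/36 = −3.400 eV, so ionization (to E = 0) requires 3.400 eV.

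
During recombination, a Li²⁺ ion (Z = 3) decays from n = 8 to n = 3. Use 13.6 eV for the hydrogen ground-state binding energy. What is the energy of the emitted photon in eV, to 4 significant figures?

11.69 eV

The Bohr energies scale as Z², so for Z = 3: E_n = −122.4/n² eV.
E_8 = −122.4/64 = −1.913 eV and E_3 = −122.4/9 = −13.60 eV.
The photon energy is |E_8 − E_3| = 11.69 eV.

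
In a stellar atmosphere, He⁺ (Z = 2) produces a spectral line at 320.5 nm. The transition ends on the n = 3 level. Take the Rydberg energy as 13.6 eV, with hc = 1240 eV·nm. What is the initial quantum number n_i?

n_i = 5

The photon energy is ΔE = hc/λ = 1240 / 320.5 = 3.869 eV.
With Z = 2, ΔE = 54.40 × (1/n_f² − 1/n_i²), so 1/n_f² − 1/n_i² = 0.07112.
With n_f = 3: 1/n_i² = 1/9 − 0.07112 = 0.03999, so n_i ≈ 5.00.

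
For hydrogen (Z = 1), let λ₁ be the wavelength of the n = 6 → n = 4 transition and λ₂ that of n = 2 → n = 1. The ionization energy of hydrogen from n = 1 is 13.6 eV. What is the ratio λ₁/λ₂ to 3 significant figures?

λ ∝ 1/ΔE ∝ 1/(1/n_f² − 1/n_i²), and the Z² and hc factors cancel in the ratio.
λ₁/λ₂ = (1/1² − 1/2²)/(1/4² − 1/6²) = 0.7500/0.03472 = 21.6.

21.6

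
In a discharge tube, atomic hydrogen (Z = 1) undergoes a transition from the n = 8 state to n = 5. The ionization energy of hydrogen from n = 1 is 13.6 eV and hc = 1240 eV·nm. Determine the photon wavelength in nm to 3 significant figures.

ΔE = 13.60 × (1/5² − 1/8²) = 13.60 × 0.02438 = 0.3315 eV.
λ = hc/ΔE = 1240 / 0.3315 = 3740 nm.

3740 nm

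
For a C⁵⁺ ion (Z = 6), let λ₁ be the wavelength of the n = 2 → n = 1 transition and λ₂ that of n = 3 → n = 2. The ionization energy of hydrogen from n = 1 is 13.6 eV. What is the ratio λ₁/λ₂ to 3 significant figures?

λ ∝ 1/ΔE ∝ 1/(1/n_f² − 1/n_i²), and the Z² and hc factors cancel in the ratio.
λ₁/λ₂ = (1/2² − 1/3²)/(1/1² − 1/2²) = 0.1389/0.7500 = 0.185.

0.185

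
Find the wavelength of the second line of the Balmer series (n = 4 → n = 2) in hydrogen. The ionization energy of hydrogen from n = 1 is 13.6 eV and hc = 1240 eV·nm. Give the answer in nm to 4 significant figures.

486.3 nm

The Balmer series terminates on n_f = 2; the second line has n_i = 2+2 = 4.
ΔE = 13.60 × (1/2² − 1/4²) = 2.550 eV.
λ = 1240 / 2.550 = 486.3 nm.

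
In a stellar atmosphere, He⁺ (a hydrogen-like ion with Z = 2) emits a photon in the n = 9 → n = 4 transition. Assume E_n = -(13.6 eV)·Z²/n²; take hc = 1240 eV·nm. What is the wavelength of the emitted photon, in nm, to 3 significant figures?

For Z = 2 the level energies scale as Z², so the effective Rydberg energy is 13.6 × 4 = 54.40 eV.
ΔE = 54.40 × (1/4² − 1/9²) = 54.40 × 0.05015 = 2.728 eV.
λ = hc/ΔE = 1240 / 2.728 = 454 nm.

454 nm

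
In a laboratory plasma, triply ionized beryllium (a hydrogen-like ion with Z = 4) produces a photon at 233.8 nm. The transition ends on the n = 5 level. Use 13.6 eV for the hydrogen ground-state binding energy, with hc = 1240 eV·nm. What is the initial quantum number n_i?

n_i = 8

The photon energy is ΔE = hc/λ = 1240 / 233.8 = 5.304 eV.
With Z = 4, ΔE = 217.6 × (1/n_f² − 1/n_i²), so 1/n_f² − 1/n_i² = 0.02437.
With n_f = 5: 1/n_i² = 1/25 − 0.02437 = 0.01563, so n_i ≈ 8.00.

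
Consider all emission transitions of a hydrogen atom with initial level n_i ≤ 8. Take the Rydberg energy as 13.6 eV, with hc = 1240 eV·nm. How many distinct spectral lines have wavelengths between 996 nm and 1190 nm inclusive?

Enumerate all n_i → n_f pairs with 1 ≤ n_f < n_i ≤ 8 and compute λ = 1240 / [13.6·1·(1/n_f² − 1/n_i²)].
Lines falling in [996, 1190] nm: 7→3 (1005 nm), 6→3 (1094 nm).

2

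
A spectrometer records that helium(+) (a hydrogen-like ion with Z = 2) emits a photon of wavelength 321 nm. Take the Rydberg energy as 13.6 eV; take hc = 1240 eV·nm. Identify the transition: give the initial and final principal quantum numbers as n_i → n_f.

n_i = 5, n_f = 3

The photon energy is ΔE = hc/λ = 1240 / 321 = 3.863 eV.
With Z = 2, ΔE = 54.40 × (1/n_f² − 1/n_i²), so 1/n_f² − 1/n_i² = 0.07101.
Trying n_f = 3 gives 1/n_i² = 0.04010, i.e. n_i ≈ 5; this pair matches.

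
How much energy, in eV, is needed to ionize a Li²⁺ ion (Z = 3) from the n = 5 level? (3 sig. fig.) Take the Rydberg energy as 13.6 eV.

4.90 eV

E_n = −13.6 Z²/n² = −122.4/n² eV for Z = 3.
E_5 = −122.4/25 = −4.90 eV, so ionization (to E = 0) requires 4.90 eV.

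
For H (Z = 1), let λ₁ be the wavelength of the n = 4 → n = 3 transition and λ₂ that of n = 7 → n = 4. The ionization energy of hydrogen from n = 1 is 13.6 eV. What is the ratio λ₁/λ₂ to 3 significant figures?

0.866

λ ∝ 1/ΔE ∝ 1/(1/n_f² − 1/n_i²), and the Z² and hc factors cancel in the ratio.
λ₁/λ₂ = (1/4² − 1/7²)/(1/3² − 1/4²) = 0.04209/0.04861 = 0.866.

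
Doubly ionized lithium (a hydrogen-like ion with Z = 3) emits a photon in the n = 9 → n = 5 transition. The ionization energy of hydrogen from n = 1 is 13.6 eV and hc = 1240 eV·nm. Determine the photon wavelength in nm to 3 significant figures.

For Z = 3 the level energies scale as Z², so the effective Rydberg energy is 13.6 × 9 = 122.4 eV.
ΔE = 122.4 × (1/5² − 1/9²) = 122.4 × 0.02765 = 3.385 eV.
λ = hc/ΔE = 1240 / 3.385 = 366 nm.

366 nm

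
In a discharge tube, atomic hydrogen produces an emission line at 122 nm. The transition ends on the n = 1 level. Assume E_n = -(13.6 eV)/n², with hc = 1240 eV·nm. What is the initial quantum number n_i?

n_i = 2

The photon energy is ΔE = hc/λ = 1240 / 122 = 10.16 eV.
With Z = 1, ΔE = 13.60 × (1/n_f² − 1/n_i²), so 1/n_f² − 1/n_i² = 0.7473.
With n_f = 1: 1/n_i² = 1/1 − 0.7473 = 0.2527, so n_i ≈ 1.99.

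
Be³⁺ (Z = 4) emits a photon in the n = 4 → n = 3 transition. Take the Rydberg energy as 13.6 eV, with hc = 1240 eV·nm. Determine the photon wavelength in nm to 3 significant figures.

For Z = 4 the level energies scale as Z², so the effective Rydberg energy is 13.6 × 16 = 217.6 eV.
ΔE = 217.6 × (1/3² − 1/4²) = 217.6 × 0.04861 = 10.58 eV.
λ = hc/ΔE = 1240 / 10.58 = 117 nm.

117 nm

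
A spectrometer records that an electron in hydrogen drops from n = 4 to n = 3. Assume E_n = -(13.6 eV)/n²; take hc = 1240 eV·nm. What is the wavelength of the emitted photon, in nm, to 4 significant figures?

ΔE = 13.60 × (1/3² − 1/4²) = 13.60 × 0.04861 = 0.6611 eV.
λ = hc/ΔE = 1240 / 0.6611 = 1876 nm.
This line belongs to the Paschen series.

1876 nm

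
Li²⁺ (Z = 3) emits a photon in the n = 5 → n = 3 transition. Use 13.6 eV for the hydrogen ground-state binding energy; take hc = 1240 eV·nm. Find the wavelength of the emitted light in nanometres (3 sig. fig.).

For Z = 3 the level energies scale as Z², so the effective Rydberg energy is 13.6 × 9 = 122.4 eV.
ΔE = 122.4 × (1/3² − 1/5²) = 122.4 × 0.07111 = 8.704 eV.
λ = hc/ΔE = 1240 / 8.704 = 142 nm.

142 nm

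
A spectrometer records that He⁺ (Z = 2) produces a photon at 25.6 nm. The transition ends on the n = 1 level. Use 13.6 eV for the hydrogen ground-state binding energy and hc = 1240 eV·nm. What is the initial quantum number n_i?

The photon energy is ΔE = hc/λ = 1240 / 25.6 = 48.44 eV.
With Z = 2, ΔE = 54.40 × (1/n_f² − 1/n_i²), so 1/n_f² − 1/n_i² = 0.8904.
With n_f = 1: 1/n_i² = 1/1 − 0.8904 = 0.1096, so n_i ≈ 3.02.

n_i = 3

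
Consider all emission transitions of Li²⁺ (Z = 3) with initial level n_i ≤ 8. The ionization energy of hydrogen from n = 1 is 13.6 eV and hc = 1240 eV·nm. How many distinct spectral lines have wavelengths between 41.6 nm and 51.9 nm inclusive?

Enumerate all n_i → n_f pairs with 1 ≤ n_f < n_i ≤ 8 and compute λ = 1240 / [13.6·9·(1/n_f² − 1/n_i²)].
Lines falling in [41.6, 51.9] nm: 8→2 (43.22 nm), 7→2 (44.12 nm), 6→2 (45.59 nm), 5→2 (48.24 nm).

4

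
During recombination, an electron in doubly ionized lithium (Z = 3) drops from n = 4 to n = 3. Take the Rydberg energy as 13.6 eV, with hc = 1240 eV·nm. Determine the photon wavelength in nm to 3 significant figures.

For Z = 3 the level energies scale as Z², so the effective Rydberg energy is 13.6 × 9 = 122.4 eV.
ΔE = 122.4 × (1/3² − 1/4²) = 122.4 × 0.04861 = 5.950 eV.
λ = hc/ΔE = 1240 / 5.950 = 208 nm.

208 nm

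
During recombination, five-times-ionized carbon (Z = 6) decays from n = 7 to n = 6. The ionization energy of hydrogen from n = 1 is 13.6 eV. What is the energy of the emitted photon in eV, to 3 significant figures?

The Bohr energies scale as Z², so for Z = 6: E_n = −489.6/n² eV.
E_7 = −489.6/49 = −9.992 eV and E_6 = −489.6/36 = −13.60 eV.
The photon energy is |E_7 − E_6| = 3.61 eV.

3.61 eV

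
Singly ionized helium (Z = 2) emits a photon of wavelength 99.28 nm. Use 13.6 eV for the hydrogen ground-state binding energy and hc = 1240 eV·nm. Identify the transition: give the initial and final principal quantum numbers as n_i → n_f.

n_i = 7, n_f = 2

The photon energy is ΔE = hc/λ = 1240 / 99.28 = 12.49 eV.
With Z = 2, ΔE = 54.40 × (1/n_f² − 1/n_i²), so 1/n_f² − 1/n_i² = 0.2296.
Trying n_f = 2 gives 1/n_i² = 0.02041, i.e. n_i ≈ 7; this pair matches.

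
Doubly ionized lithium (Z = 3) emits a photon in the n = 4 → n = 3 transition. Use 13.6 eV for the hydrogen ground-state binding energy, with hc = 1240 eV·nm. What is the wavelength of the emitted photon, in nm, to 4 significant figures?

For Z = 3 the level energies scale as Z², so the effective Rydberg energy is 13.6 × 9 = 122.4 eV.
ΔE = 122.4 × (1/3² − 1/4²) = 122.4 × 0.04861 = 5.950 eV.
λ = hc/ΔE = 1240 / 5.950 = 208.4 nm.

208.4 nm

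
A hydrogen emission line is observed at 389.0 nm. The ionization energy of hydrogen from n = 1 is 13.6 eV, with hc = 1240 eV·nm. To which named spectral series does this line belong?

Balmer

ΔE = 1240/389.0 = 3.188 eV.
This matches 13.6 × (1/2² − 1/8²), so n_f = 2: the Balmer series.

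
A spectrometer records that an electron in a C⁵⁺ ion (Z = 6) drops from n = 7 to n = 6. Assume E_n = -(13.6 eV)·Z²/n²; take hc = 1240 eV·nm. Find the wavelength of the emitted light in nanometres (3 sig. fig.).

344 nm

For Z = 6 the level energies scale as Z², so the effective Rydberg energy is 13.6 × 36 = 489.6 eV.
ΔE = 489.6 × (1/6² − 1/7²) = 489.6 × 0.007370 = 3.608 eV.
λ = hc/ΔE = 1240 / 3.608 = 344 nm.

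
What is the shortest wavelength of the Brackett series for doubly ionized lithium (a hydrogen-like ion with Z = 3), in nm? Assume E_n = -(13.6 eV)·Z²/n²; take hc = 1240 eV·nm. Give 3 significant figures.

The Brackett series has lower level n_f = 4; the series limit corresponds to n_i → ∞.
ΔE_max = 13.6 × 9 / 4² = 7.650 eV.
λ_min = 1240 / 7.650 = 162 nm.

162 nm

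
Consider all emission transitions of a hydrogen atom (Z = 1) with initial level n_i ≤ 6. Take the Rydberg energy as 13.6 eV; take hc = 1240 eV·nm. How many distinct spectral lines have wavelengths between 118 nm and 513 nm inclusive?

Enumerate all n_i → n_f pairs with 1 ≤ n_f < n_i ≤ 6 and compute λ = 1240 / [13.6·1·(1/n_f² − 1/n_i²)].
Lines falling in [118, 513] nm: 2→1 (121.6 nm), 6→2 (410.3 nm), 5→2 (434.2 nm), 4→2 (486.3 nm).

4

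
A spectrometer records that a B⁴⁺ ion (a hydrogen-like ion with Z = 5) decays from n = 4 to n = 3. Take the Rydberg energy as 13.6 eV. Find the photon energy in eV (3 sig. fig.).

The Bohr energies scale as Z², so for Z = 5: E_n = −340.0/n² eV.
E_4 = −340.0/16 = −21.25 eV and E_3 = −340.0/9 = −37.78 eV.
The photon energy is |E_4 − E_3| = 16.5 eV.

16.5 eV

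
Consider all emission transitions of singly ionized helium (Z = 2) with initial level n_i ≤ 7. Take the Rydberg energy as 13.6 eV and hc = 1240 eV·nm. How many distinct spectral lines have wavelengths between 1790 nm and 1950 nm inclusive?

1

Enumerate all n_i → n_f pairs with 1 ≤ n_f < n_i ≤ 7 and compute λ = 1240 / [13.6·4·(1/n_f² − 1/n_i²)].
Lines falling in [1790, 1950] nm: 6→5 (1865 nm).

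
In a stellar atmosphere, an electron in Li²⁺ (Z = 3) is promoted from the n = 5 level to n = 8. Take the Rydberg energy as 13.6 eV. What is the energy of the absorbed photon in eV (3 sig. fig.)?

The Bohr energies scale as Z², so for Z = 3: E_n = −122.4/n² eV.
E_8 = −122.4/64 = −1.913 eV and E_5 = −122.4/25 = −4.896 eV.
The photon energy is |E_8 − E_5| = 2.98 eV.

2.98 eV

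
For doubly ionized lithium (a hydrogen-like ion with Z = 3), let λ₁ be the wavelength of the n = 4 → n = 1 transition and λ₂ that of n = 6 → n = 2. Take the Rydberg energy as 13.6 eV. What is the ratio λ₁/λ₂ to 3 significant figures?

λ ∝ 1/ΔE ∝ 1/(1/n_f² − 1/n_i²), and the Z² and hc factors cancel in the ratio.
λ₁/λ₂ = (1/2² − 1/6²)/(1/1² − 1/4²) = 0.2222/0.9375 = 0.237.

0.237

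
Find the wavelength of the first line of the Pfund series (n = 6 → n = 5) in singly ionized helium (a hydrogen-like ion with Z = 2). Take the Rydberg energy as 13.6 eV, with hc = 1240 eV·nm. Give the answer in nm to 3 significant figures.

1860 nm

The Pfund series terminates on n_f = 5; the first line has n_i = 5+1 = 6.
ΔE = 54.40 × (1/5² − 1/6²) = 0.6649 eV.
λ = 1240 / 0.6649 = 1860 nm.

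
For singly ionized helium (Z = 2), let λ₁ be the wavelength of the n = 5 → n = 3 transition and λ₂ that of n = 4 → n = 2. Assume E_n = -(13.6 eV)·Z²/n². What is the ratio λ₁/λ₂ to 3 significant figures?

2.64

λ ∝ 1/ΔE ∝ 1/(1/n_f² − 1/n_i²), and the Z² and hc factors cancel in the ratio.
λ₁/λ₂ = (1/2² − 1/4²)/(1/3² − 1/5²) = 0.1875/0.07111 = 2.64.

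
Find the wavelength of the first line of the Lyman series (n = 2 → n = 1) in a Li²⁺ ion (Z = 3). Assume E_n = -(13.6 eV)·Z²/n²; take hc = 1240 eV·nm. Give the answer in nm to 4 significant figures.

13.51 nm

The Lyman series terminates on n_f = 1; the first line has n_i = 1+1 = 2.
ΔE = 122.4 × (1/1² − 1/2²) = 91.80 eV.
λ = 1240 / 91.80 = 13.51 nm.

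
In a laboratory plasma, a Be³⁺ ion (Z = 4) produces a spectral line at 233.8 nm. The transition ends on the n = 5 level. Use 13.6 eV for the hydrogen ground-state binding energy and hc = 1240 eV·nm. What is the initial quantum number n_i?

n_i = 8

The photon energy is ΔE = hc/λ = 1240 / 233.8 = 5.304 eV.
With Z = 4, ΔE = 217.6 × (1/n_f² − 1/n_i²), so 1/n_f² − 1/n_i² = 0.02437.
With n_f = 5: 1/n_i² = 1/25 − 0.02437 = 0.01563, so n_i ≈ 8.00.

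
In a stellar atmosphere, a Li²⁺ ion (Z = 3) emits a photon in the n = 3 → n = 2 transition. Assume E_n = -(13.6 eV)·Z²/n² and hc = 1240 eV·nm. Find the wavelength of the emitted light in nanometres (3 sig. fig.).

For Z = 3 the level energies scale as Z², so the effective Rydberg energy is 13.6 × 9 = 122.4 eV.
ΔE = 122.4 × (1/2² − 1/3²) = 122.4 × 0.1389 = 17.00 eV.
λ = hc/ΔE = 1240 / 17.00 = 72.9 nm.

72.9 nm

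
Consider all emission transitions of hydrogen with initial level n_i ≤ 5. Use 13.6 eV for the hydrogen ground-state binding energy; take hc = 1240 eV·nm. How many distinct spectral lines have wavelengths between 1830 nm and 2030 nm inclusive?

1

Enumerate all n_i → n_f pairs with 1 ≤ n_f < n_i ≤ 5 and compute λ = 1240 / [13.6·1·(1/n_f² − 1/n_i²)].
Lines falling in [1830, 2030] nm: 4→3 (1876 nm).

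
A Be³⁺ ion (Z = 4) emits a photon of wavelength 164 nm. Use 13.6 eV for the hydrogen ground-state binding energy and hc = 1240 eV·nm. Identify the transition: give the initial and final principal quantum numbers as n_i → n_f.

The photon energy is ΔE = hc/λ = 1240 / 164 = 7.561 eV.
With Z = 4, ΔE = 217.6 × (1/n_f² − 1/n_i²), so 1/n_f² − 1/n_i² = 0.03475.
Trying n_f = 4 gives 1/n_i² = 0.02775, i.e. n_i ≈ 6; this pair matches.

n_i = 6, n_f = 4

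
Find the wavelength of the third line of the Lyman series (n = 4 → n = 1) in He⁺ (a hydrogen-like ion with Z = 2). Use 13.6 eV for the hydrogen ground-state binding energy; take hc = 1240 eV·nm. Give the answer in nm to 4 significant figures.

The Lyman series terminates on n_f = 1; the third line has n_i = 1+3 = 4.
ΔE = 54.40 × (1/1² − 1/4²) = 51.00 eV.
λ = 1240 / 51.00 = 24.31 nm.

24.31 nm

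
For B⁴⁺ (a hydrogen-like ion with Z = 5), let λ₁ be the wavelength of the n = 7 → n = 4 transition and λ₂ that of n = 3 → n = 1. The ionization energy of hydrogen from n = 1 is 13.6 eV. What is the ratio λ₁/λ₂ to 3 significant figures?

21.1

λ ∝ 1/ΔE ∝ 1/(1/n_f² − 1/n_i²), and the Z² and hc factors cancel in the ratio.
λ₁/λ₂ = (1/1² − 1/3²)/(1/4² − 1/7²) = 0.8889/0.04209 = 21.1.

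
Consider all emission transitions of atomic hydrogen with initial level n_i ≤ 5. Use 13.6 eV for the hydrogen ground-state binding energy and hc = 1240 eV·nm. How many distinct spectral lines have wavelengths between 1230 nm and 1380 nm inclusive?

Enumerate all n_i → n_f pairs with 1 ≤ n_f < n_i ≤ 5 and compute λ = 1240 / [13.6·1·(1/n_f² − 1/n_i²)].
Lines falling in [1230, 1380] nm: 5→3 (1282 nm).

1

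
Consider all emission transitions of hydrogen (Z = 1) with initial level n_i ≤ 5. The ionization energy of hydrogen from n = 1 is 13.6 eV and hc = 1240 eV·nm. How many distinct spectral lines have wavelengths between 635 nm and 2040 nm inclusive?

Enumerate all n_i → n_f pairs with 1 ≤ n_f < n_i ≤ 5 and compute λ = 1240 / [13.6·1·(1/n_f² − 1/n_i²)].
Lines falling in [635, 2040] nm: 3→2 (656.5 nm), 5→3 (1282 nm), 4→3 (1876 nm).

3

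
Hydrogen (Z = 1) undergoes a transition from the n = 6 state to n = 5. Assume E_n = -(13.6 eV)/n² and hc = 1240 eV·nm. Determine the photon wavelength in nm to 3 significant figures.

7460 nm

ΔE = 13.60 × (1/5² − 1/6²) = 13.60 × 0.01222 = 0.1662 eV.
λ = hc/ΔE = 1240 / 0.1662 = 7460 nm.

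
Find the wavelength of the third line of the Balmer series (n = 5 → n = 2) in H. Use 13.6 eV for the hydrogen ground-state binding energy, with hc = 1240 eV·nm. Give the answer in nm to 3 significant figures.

434 nm

The Balmer series terminates on n_f = 2; the third line has n_i = 2+3 = 5.
ΔE = 13.60 × (1/2² − 1/5²) = 2.856 eV.
λ = 1240 / 2.856 = 434 nm.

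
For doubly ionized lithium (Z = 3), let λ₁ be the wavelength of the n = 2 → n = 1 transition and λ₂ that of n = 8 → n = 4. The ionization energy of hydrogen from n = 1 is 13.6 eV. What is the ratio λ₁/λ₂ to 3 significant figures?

0.0625

λ ∝ 1/ΔE ∝ 1/(1/n_f² − 1/n_i²), and the Z² and hc factors cancel in the ratio.
λ₁/λ₂ = (1/4² − 1/8²)/(1/1² − 1/2²) = 0.04688/0.7500 = 0.0625.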